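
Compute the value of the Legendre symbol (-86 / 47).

1

(-86 / 47)
  = (8 / 47)    [-86 ≡ 8 mod 47]
  = (1 / 47)    [47 ≡ 7 mod 8 ⇒ (2 / 47)^3 = +1]
  = 1    [(1 / 47) = 1]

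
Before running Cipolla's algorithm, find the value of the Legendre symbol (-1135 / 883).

Reduce the numerator: -1135 ≡ 631 (mod 883), so (-1135 / 883) = (631 / 883).
Both 631 ≡ 3 and 883 ≡ 3 (mod 4), so reciprocity gives (631 / 883) = -(883 / 631). Reduce: 883 ≡ 252 (mod 631). Now have -(252 / 631).
Factor out 2: 252 = 2^2·63. Since 631 ≡ 7 (mod 8), (2 / 631) = +1, and (2 / 631)^2 = +1. Now have -(63 / 631).
Both 63 ≡ 3 and 631 ≡ 3 (mod 4), so reciprocity gives (63 / 631) = -(631 / 63). Reduce: 631 ≡ 1 (mod 63). Now have (1 / 63).
(1 / 63) = 1. Collecting the sign factors: 1.

1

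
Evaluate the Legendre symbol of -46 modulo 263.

Reduce the numerator: -46 ≡ 217 (mod 263), so (-46 / 263) = (217 / 263).
217 ≡ 1 (mod 4), so quadratic reciprocity gives (217 / 263) = (263 / 217). Reduce: 263 ≡ 46 (mod 217). Now have (46 / 217).
Factor out 2: 46 = 2·23. Since 217 ≡ 1 (mod 8), (2 / 217) = +1. Now have (23 / 217).
217 ≡ 1 (mod 4), so quadratic reciprocity gives (23 / 217) = (217 / 23). Reduce: 217 ≡ 10 (mod 23). Now have (10 / 23).
Factor out 2: 10 = 2·5. Since 23 ≡ 7 (mod 8), (2 / 23) = +1. Now have (5 / 23).
5 ≡ 1 (mod 4), so quadratic reciprocity gives (5 / 23) = (23 / 5). Reduce: 23 ≡ 3 (mod 5). Now have (3 / 5).
5 ≡ 1 (mod 4), so quadratic reciprocity gives (3 / 5) = (5 / 3). Reduce: 5 ≡ 2 (mod 3). Now have (2 / 3).
Factor out 2: 2 = 2. Since 3 ≡ 3 (mod 8), (2 / 3) = -1. Now have -(1 / 3).
(1 / 3) = 1. Collecting the sign factors: -1.

-1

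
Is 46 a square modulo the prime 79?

yes

(46|79)
  = (23|79)    [79 ≡ 7 mod 8 ⇒ (2|79) = +1]
  = -(79|23)    [QR: both ≡ 3 mod 4, sign flips]
  = -(10|23)    [79 ≡ 10 mod 23]
  = -(5|23)    [23 ≡ 7 mod 8 ⇒ (2|23) = +1]
  = -(23|5)    [QR: 5 ≡ 1 mod 4, sign kept]
  = -(3|5)    [23 ≡ 3 mod 5]
  = -(5|3)    [QR: 5 ≡ 1 mod 4, sign kept]
  = -(2|3)    [5 ≡ 2 mod 3]
  = (1|3)    [3 ≡ 3 mod 8 ⇒ (2|3) = -1]
  = 1    [(1|3) = 1]
(46|79) = 1, and 79 is prime, so 46 is a quadratic residue mod 79.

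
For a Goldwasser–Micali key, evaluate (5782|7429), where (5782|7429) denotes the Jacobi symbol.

Factor out 2: 5782 = 2·2891. Since 7429 ≡ 5 (mod 8), (2|7429) = -1. Now have -(2891|7429).
7429 ≡ 1 (mod 4), so quadratic reciprocity gives (2891|7429) = (7429|2891). Reduce: 7429 ≡ 1647 (mod 2891). Now have -(1647|2891).
Both 1647 ≡ 3 and 2891 ≡ 3 (mod 4), so reciprocity gives (1647|2891) = -(2891|1647). Reduce: 2891 ≡ 1244 (mod 1647). Now have (1244|1647).
Factor out 2: 1244 = 2^2·311. Since 1647 ≡ 7 (mod 8), (2|1647) = +1, and (2|1647)^2 = +1. Now have (311|1647).
Both 311 ≡ 3 and 1647 ≡ 3 (mod 4), so reciprocity gives (311|1647) = -(1647|311). Reduce: 1647 ≡ 92 (mod 311). Now have -(92|311).
Factor out 2: 92 = 2^2·23. Since 311 ≡ 7 (mod 8), (2|311) = +1, and (2|311)^2 = +1. Now have -(23|311).
Both 23 ≡ 3 and 311 ≡ 3 (mod 4), so reciprocity gives (23|311) = -(311|23). Reduce: 311 ≡ 12 (mod 23). Now have (12|23).
Factor out 2: 12 = 2^2·3. Since 23 ≡ 7 (mod 8), (2|23) = +1, and (2|23)^2 = +1. Now have (3|23).
Both 3 ≡ 3 and 23 ≡ 3 (mod 4), so reciprocity gives (3|23) = -(23|3). Reduce: 23 ≡ 2 (mod 3). Now have -(2|3).
Factor out 2: 2 = 2. Since 3 ≡ 3 (mod 8), (2|3) = -1. Now have (1|3).
(1|3) = 1. Collecting the sign factors: 1.

1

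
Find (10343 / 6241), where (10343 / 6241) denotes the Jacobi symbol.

1

(10343 / 6241)
  = (4102 / 6241)    [10343 ≡ 4102 mod 6241]
  = (2051 / 6241)    [6241 ≡ 1 mod 8 ⇒ (2 / 6241) = +1]
  = (6241 / 2051)    [QR: 6241 ≡ 1 mod 4, sign kept]
  = (88 / 2051)    [6241 ≡ 88 mod 2051]
  = -(11 / 2051)    [2051 ≡ 3 mod 8 ⇒ (2 / 2051)^3 = -1]
  = (2051 / 11)    [QR: both ≡ 3 mod 4, sign flips]
  = (5 / 11)    [2051 ≡ 5 mod 11]
  = (11 / 5)    [QR: 5 ≡ 1 mod 4, sign kept]
  = (1 / 5)    [11 ≡ 1 mod 5]
  = 1    [(1 / 5) = 1]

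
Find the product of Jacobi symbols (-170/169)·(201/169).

1

By multiplicativity, (-170·201/169) = (-170/169)·(201/169).
First factor (-170/169):
(-170/169)
  = (170/169)    [169 ≡ 1 mod 4 ⇒ (-1/169) = +1]
  = (1/169)    [170 ≡ 1 mod 169]
  = 1    [(1/169) = 1]
Second factor (201/169):
(201/169)
  = (32/169)    [201 ≡ 32 mod 169]
  = (1/169)    [169 ≡ 1 mod 8 ⇒ (2/169)^5 = +1]
  = 1    [(1/169) = 1]
Product: (1)·(1) = 1.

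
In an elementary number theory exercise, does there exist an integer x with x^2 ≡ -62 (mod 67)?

no

Pull out -1: (-62/67) = (-1/67)·(62/67). Since 67 ≡ 3 (mod 4), (-1/67) = -1. Now have -(62/67).
Factor out 2: 62 = 2·31. Since 67 ≡ 3 (mod 8), (2/67) = -1. Now have (31/67).
Both 31 ≡ 3 and 67 ≡ 3 (mod 4), so reciprocity gives (31/67) = -(67/31). Reduce: 67 ≡ 5 (mod 31). Now have -(5/31).
5 ≡ 1 (mod 4), so quadratic reciprocity gives (5/31) = (31/5). Reduce: 31 ≡ 1 (mod 5). Now have -(1/5).
(1/5) = 1. Collecting the sign factors: -1.
(-62/67) = -1, and 67 is prime, so -62 is not a quadratic residue mod 67.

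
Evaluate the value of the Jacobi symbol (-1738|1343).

(-1738|1343)
  = (948|1343)    [-1738 ≡ 948 mod 1343]
  = (237|1343)    [1343 ≡ 7 mod 8 ⇒ (2|1343)^2 = +1]
  = (1343|237)    [QR: 237 ≡ 1 mod 4, sign kept]
  = (158|237)    [1343 ≡ 158 mod 237]
  = -(79|237)    [237 ≡ 5 mod 8 ⇒ (2|237) = -1]
  = -(237|79)    [QR: 237 ≡ 1 mod 4, sign kept]
  = -(0|79)    [237 ≡ 0 mod 79]
  = 0    [numerator 0, gcd > 1]

0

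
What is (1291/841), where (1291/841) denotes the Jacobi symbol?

1

Reduce the numerator: 1291 ≡ 450 (mod 841), so (1291/841) = (450/841).
Factor out 2: 450 = 2·225. Since 841 ≡ 1 (mod 8), (2/841) = +1. Now have (225/841).
225 ≡ 1 (mod 4), so quadratic reciprocity gives (225/841) = (841/225). Reduce: 841 ≡ 166 (mod 225). Now have (166/225).
Factor out 2: 166 = 2·83. Since 225 ≡ 1 (mod 8), (2/225) = +1. Now have (83/225).
225 ≡ 1 (mod 4), so quadratic reciprocity gives (83/225) = (225/83). Reduce: 225 ≡ 59 (mod 83). Now have (59/83).
Both 59 ≡ 3 and 83 ≡ 3 (mod 4), so reciprocity gives (59/83) = -(83/59). Reduce: 83 ≡ 24 (mod 59). Now have -(24/59).
Factor out 2: 24 = 2^3·3. Since 59 ≡ 3 (mod 8), (2/59) = -1, and (2/59)^3 = -1. Now have (3/59).
Both 3 ≡ 3 and 59 ≡ 3 (mod 4), so reciprocity gives (3/59) = -(59/3). Reduce: 59 ≡ 2 (mod 3). Now have -(2/3).
Factor out 2: 2 = 2. Since 3 ≡ 3 (mod 8), (2/3) = -1. Now have (1/3).
(1/3) = 1. Collecting the sign factors: 1.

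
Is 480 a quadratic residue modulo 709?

Factor out 2: 480 = 2^5·15. Since 709 ≡ 5 (mod 8), (2/709) = -1, and (2/709)^5 = -1. Now have -(15/709).
709 ≡ 1 (mod 4), so quadratic reciprocity gives (15/709) = (709/15). Reduce: 709 ≡ 4 (mod 15). Now have -(4/15).
Factor out 2: 4 = 2^2. Since 15 ≡ 7 (mod 8), (2/15) = +1, and (2/15)^2 = +1. Now have -(1/15).
(1/15) = 1. Collecting the sign factors: -1.
(480/709) = -1, and 709 is prime, so 480 is not a quadratic residue mod 709.

no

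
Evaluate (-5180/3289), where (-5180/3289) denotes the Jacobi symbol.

(-5180/3289)
  = (5180/3289)    [3289 ≡ 1 mod 4 ⇒ (-1/3289) = +1]
  = (1891/3289)    [5180 ≡ 1891 mod 3289]
  = (3289/1891)    [QR: 3289 ≡ 1 mod 4, sign kept]
  = (1398/1891)    [3289 ≡ 1398 mod 1891]
  = -(699/1891)    [1891 ≡ 3 mod 8 ⇒ (2/1891) = -1]
  = (1891/699)    [QR: both ≡ 3 mod 4, sign flips]
  = (493/699)    [1891 ≡ 493 mod 699]
  = (699/493)    [QR: 493 ≡ 1 mod 4, sign kept]
  = (206/493)    [699 ≡ 206 mod 493]
  = -(103/493)    [493 ≡ 5 mod 8 ⇒ (2/493) = -1]
  = -(493/103)    [QR: 493 ≡ 1 mod 4, sign kept]
  = -(81/103)    [493 ≡ 81 mod 103]
  = -(103/81)    [QR: 81 ≡ 1 mod 4, sign kept]
  = -(22/81)    [103 ≡ 22 mod 81]
  = -(11/81)    [81 ≡ 1 mod 8 ⇒ (2/81) = +1]
  = -(81/11)    [QR: 81 ≡ 1 mod 4, sign kept]
  = -(4/11)    [81 ≡ 4 mod 11]
  = -(1/11)    [11 ≡ 3 mod 8 ⇒ (2/11)^2 = +1]
  = -1    [(1/11) = 1]

-1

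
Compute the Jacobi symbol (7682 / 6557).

-1

(7682 / 6557)
  = (1125 / 6557)    [7682 ≡ 1125 mod 6557]
  = (6557 / 1125)    [QR: 1125 ≡ 1 mod 4, sign kept]
  = (932 / 1125)    [6557 ≡ 932 mod 1125]
  = (233 / 1125)    [1125 ≡ 5 mod 8 ⇒ (2 / 1125)^2 = +1]
  = (1125 / 233)    [QR: 233 ≡ 1 mod 4, sign kept]
  = (193 / 233)    [1125 ≡ 193 mod 233]
  = (233 / 193)    [QR: 193 ≡ 1 mod 4, sign kept]
  = (40 / 193)    [233 ≡ 40 mod 193]
  = (5 / 193)    [193 ≡ 1 mod 8 ⇒ (2 / 193)^3 = +1]
  = (193 / 5)    [QR: 5 ≡ 1 mod 4, sign kept]
  = (3 / 5)    [193 ≡ 3 mod 5]
  = (5 / 3)    [QR: 5 ≡ 1 mod 4, sign kept]
  = (2 / 3)    [5 ≡ 2 mod 3]
  = -(1 / 3)    [3 ≡ 3 mod 8 ⇒ (2 / 3) = -1]
  = -1    [(1 / 3) = 1]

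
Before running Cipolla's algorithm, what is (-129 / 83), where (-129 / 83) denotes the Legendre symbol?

1

(-129 / 83)
  = (37 / 83)    [-129 ≡ 37 mod 83]
  = (83 / 37)    [QR: 37 ≡ 1 mod 4, sign kept]
  = (9 / 37)    [83 ≡ 9 mod 37]
  = (37 / 9)    [QR: 9 ≡ 1 mod 4, sign kept]
  = (1 / 9)    [37 ≡ 1 mod 9]
  = 1    [(1 / 9) = 1]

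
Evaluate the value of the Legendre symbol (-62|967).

(-62|967)
  = (905|967)    [-62 ≡ 905 mod 967]
  = (967|905)    [QR: 905 ≡ 1 mod 4, sign kept]
  = (62|905)    [967 ≡ 62 mod 905]
  = (31|905)    [905 ≡ 1 mod 8 ⇒ (2|905) = +1]
  = (905|31)    [QR: 905 ≡ 1 mod 4, sign kept]
  = (6|31)    [905 ≡ 6 mod 31]
  = (3|31)    [31 ≡ 7 mod 8 ⇒ (2|31) = +1]
  = -(31|3)    [QR: both ≡ 3 mod 4, sign flips]
  = -(1|3)    [31 ≡ 1 mod 3]
  = -1    [(1|3) = 1]

-1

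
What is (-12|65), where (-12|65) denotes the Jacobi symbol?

(-12|65)
  = (53|65)    [-12 ≡ 53 mod 65]
  = (65|53)    [QR: 53 ≡ 1 mod 4, sign kept]
  = (12|53)    [65 ≡ 12 mod 53]
  = (3|53)    [53 ≡ 5 mod 8 ⇒ (2|53)^2 = +1]
  = (53|3)    [QR: 53 ≡ 1 mod 4, sign kept]
  = (2|3)    [53 ≡ 2 mod 3]
  = -(1|3)    [3 ≡ 3 mod 8 ⇒ (2|3) = -1]
  = -1    [(1|3) = 1]

-1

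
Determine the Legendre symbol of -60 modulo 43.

-1

Pull out -1: (-60/43) = (-1/43)·(60/43). Since 43 ≡ 3 (mod 4), (-1/43) = -1. Now have -(60/43).
Reduce the numerator: 60 ≡ 17 (mod 43), so (60/43) = (17/43).
17 ≡ 1 (mod 4), so quadratic reciprocity gives (17/43) = (43/17). Reduce: 43 ≡ 9 (mod 17). Now have -(9/17).
9 ≡ 1 (mod 4), so quadratic reciprocity gives (9/17) = (17/9). Reduce: 17 ≡ 8 (mod 9). Now have -(8/9).
Factor out 2: 8 = 2^3. Since 9 ≡ 1 (mod 8), (2/9) = +1, and (2/9)^3 = +1. Now have -(1/9).
(1/9) = 1. Collecting the sign factors: -1.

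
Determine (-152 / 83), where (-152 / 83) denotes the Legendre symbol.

(-152 / 83)
  = -(152 / 83)    [83 ≡ 3 mod 4 ⇒ (-1 / 83) = -1]
  = -(69 / 83)    [152 ≡ 69 mod 83]
  = -(83 / 69)    [QR: 69 ≡ 1 mod 4, sign kept]
  = -(14 / 69)    [83 ≡ 14 mod 69]
  = (7 / 69)    [69 ≡ 5 mod 8 ⇒ (2 / 69) = -1]
  = (69 / 7)    [QR: 69 ≡ 1 mod 4, sign kept]
  = (6 / 7)    [69 ≡ 6 mod 7]
  = (3 / 7)    [7 ≡ 7 mod 8 ⇒ (2 / 7) = +1]
  = -(7 / 3)    [QR: both ≡ 3 mod 4, sign flips]
  = -(1 / 3)    [7 ≡ 1 mod 3]
  = -1    [(1 / 3) = 1]

-1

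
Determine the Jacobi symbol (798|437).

Reduce the numerator: 798 ≡ 361 (mod 437), so (798|437) = (361|437).
361 ≡ 1 (mod 4), so quadratic reciprocity gives (361|437) = (437|361). Reduce: 437 ≡ 76 (mod 361). Now have (76|361).
Factor out 2: 76 = 2^2·19. Since 361 ≡ 1 (mod 8), (2|361) = +1, and (2|361)^2 = +1. Now have (19|361).
361 ≡ 1 (mod 4), so quadratic reciprocity gives (19|361) = (361|19). Reduce: 361 ≡ 0 (mod 19). Now have (0|19).
The numerator is now 0 with denominator 19 > 1: the symbol is 0.

0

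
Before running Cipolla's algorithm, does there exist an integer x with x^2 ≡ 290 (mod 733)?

Factor out 2: 290 = 2·145. Since 733 ≡ 5 (mod 8), (2|733) = -1. Now have -(145|733).
145 ≡ 1 (mod 4), so quadratic reciprocity gives (145|733) = (733|145). Reduce: 733 ≡ 8 (mod 145). Now have -(8|145).
Factor out 2: 8 = 2^3. Since 145 ≡ 1 (mod 8), (2|145) = +1, and (2|145)^3 = +1. Now have -(1|145).
(1|145) = 1. Collecting the sign factors: -1.
(290|733) = -1, and 733 is prime, so 290 is not a quadratic residue mod 733.

no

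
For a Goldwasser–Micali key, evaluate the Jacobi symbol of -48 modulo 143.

-1

Reduce the numerator: -48 ≡ 95 (mod 143), so (-48|143) = (95|143).
Both 95 ≡ 3 and 143 ≡ 3 (mod 4), so reciprocity gives (95|143) = -(143|95). Reduce: 143 ≡ 48 (mod 95). Now have -(48|95).
Factor out 2: 48 = 2^4·3. Since 95 ≡ 7 (mod 8), (2|95) = +1, and (2|95)^4 = +1. Now have -(3|95).
Both 3 ≡ 3 and 95 ≡ 3 (mod 4), so reciprocity gives (3|95) = -(95|3). Reduce: 95 ≡ 2 (mod 3). Now have (2|3).
Factor out 2: 2 = 2. Since 3 ≡ 3 (mod 8), (2|3) = -1. Now have -(1|3).
(1|3) = 1. Collecting the sign factors: -1.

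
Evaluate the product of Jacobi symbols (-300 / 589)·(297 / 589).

-1

By multiplicativity, (-300·297 / 589) = (-300 / 589)·(297 / 589).
First factor (-300 / 589):
(-300 / 589)
  = (289 / 589)    [-300 ≡ 289 mod 589]
  = (589 / 289)    [QR: 289 ≡ 1 mod 4, sign kept]
  = (11 / 289)    [589 ≡ 11 mod 289]
  = (289 / 11)    [QR: 289 ≡ 1 mod 4, sign kept]
  = (3 / 11)    [289 ≡ 3 mod 11]
  = -(11 / 3)    [QR: both ≡ 3 mod 4, sign flips]
  = -(2 / 3)    [11 ≡ 2 mod 3]
  = (1 / 3)    [3 ≡ 3 mod 8 ⇒ (2 / 3) = -1]
  = 1    [(1 / 3) = 1]
Second factor (297 / 589):
(297 / 589)
  = (589 / 297)    [QR: 297 ≡ 1 mod 4, sign kept]
  = (292 / 297)    [589 ≡ 292 mod 297]
  = (73 / 297)    [297 ≡ 1 mod 8 ⇒ (2 / 297)^2 = +1]
  = (297 / 73)    [QR: 73 ≡ 1 mod 4, sign kept]
  = (5 / 73)    [297 ≡ 5 mod 73]
  = (73 / 5)    [QR: 5 ≡ 1 mod 4, sign kept]
  = (3 / 5)    [73 ≡ 3 mod 5]
  = (5 / 3)    [QR: 5 ≡ 1 mod 4, sign kept]
  = (2 / 3)    [5 ≡ 2 mod 3]
  = -(1 / 3)    [3 ≡ 3 mod 8 ⇒ (2 / 3) = -1]
  = -1    [(1 / 3) = 1]
Product: (1)·(-1) = -1.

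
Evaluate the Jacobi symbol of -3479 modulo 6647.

Reduce the numerator: -3479 ≡ 3168 (mod 6647), so (-3479 / 6647) = (3168 / 6647).
Factor out 2: 3168 = 2^5·99. Since 6647 ≡ 7 (mod 8), (2 / 6647) = +1, and (2 / 6647)^5 = +1. Now have (99 / 6647).
Both 99 ≡ 3 and 6647 ≡ 3 (mod 4), so reciprocity gives (99 / 6647) = -(6647 / 99). Reduce: 6647 ≡ 14 (mod 99). Now have -(14 / 99).
Factor out 2: 14 = 2·7. Since 99 ≡ 3 (mod 8), (2 / 99) = -1. Now have (7 / 99).
Both 7 ≡ 3 and 99 ≡ 3 (mod 4), so reciprocity gives (7 / 99) = -(99 / 7). Reduce: 99 ≡ 1 (mod 7). Now have -(1 / 7).
(1 / 7) = 1. Collecting the sign factors: -1.

-1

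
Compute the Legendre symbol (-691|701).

-1

Reduce the numerator: -691 ≡ 10 (mod 701), so (-691|701) = (10|701).
Factor out 2: 10 = 2·5. Since 701 ≡ 5 (mod 8), (2|701) = -1. Now have -(5|701).
5 ≡ 1 (mod 4), so quadratic reciprocity gives (5|701) = (701|5). Reduce: 701 ≡ 1 (mod 5). Now have -(1|5).
(1|5) = 1. Collecting the sign factors: -1.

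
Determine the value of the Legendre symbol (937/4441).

1

937 ≡ 1 (mod 4), so quadratic reciprocity gives (937/4441) = (4441/937). Reduce: 4441 ≡ 693 (mod 937). Now have (693/937).
693 ≡ 1 (mod 4), so quadratic reciprocity gives (693/937) = (937/693). Reduce: 937 ≡ 244 (mod 693). Now have (244/693).
Factor out 2: 244 = 2^2·61. Since 693 ≡ 5 (mod 8), (2/693) = -1, and (2/693)^2 = +1. Now have (61/693).
61 ≡ 1 (mod 4), so quadratic reciprocity gives (61/693) = (693/61). Reduce: 693 ≡ 22 (mod 61). Now have (22/61).
Factor out 2: 22 = 2·11. Since 61 ≡ 5 (mod 8), (2/61) = -1. Now have -(11/61).
61 ≡ 1 (mod 4), so quadratic reciprocity gives (11/61) = (61/11). Reduce: 61 ≡ 6 (mod 11). Now have -(6/11).
Factor out 2: 6 = 2·3. Since 11 ≡ 3 (mod 8), (2/11) = -1. Now have (3/11).
Both 3 ≡ 3 and 11 ≡ 3 (mod 4), so reciprocity gives (3/11) = -(11/3). Reduce: 11 ≡ 2 (mod 3). Now have -(2/3).
Factor out 2: 2 = 2. Since 3 ≡ 3 (mod 8), (2/3) = -1. Now have (1/3).
(1/3) = 1. Collecting the sign factors: 1.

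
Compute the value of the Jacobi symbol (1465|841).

1

(1465|841)
  = (624|841)    [1465 ≡ 624 mod 841]
  = (39|841)    [841 ≡ 1 mod 8 ⇒ (2|841)^4 = +1]
  = (841|39)    [QR: 841 ≡ 1 mod 4, sign kept]
  = (22|39)    [841 ≡ 22 mod 39]
  = (11|39)    [39 ≡ 7 mod 8 ⇒ (2|39) = +1]
  = -(39|11)    [QR: both ≡ 3 mod 4, sign flips]
  = -(6|11)    [39 ≡ 6 mod 11]
  = (3|11)    [11 ≡ 3 mod 8 ⇒ (2|11) = -1]
  = -(11|3)    [QR: both ≡ 3 mod 4, sign flips]
  = -(2|3)    [11 ≡ 2 mod 3]
  = (1|3)    [3 ≡ 3 mod 8 ⇒ (2|3) = -1]
  = 1    [(1|3) = 1]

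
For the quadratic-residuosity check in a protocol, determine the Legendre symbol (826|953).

Factor out 2: 826 = 2·413. Since 953 ≡ 1 (mod 8), (2|953) = +1. Now have (413|953).
413 ≡ 1 (mod 4), so quadratic reciprocity gives (413|953) = (953|413). Reduce: 953 ≡ 127 (mod 413). Now have (127|413).
413 ≡ 1 (mod 4), so quadratic reciprocity gives (127|413) = (413|127). Reduce: 413 ≡ 32 (mod 127). Now have (32|127).
Factor out 2: 32 = 2^5. Since 127 ≡ 7 (mod 8), (2|127) = +1, and (2|127)^5 = +1. Now have (1|127).
(1|127) = 1. Collecting the sign factors: 1.

1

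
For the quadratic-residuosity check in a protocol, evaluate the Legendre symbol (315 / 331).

-1

(315 / 331)
  = -(331 / 315)    [QR: both ≡ 3 mod 4, sign flips]
  = -(16 / 315)    [331 ≡ 16 mod 315]
  = -(1 / 315)    [315 ≡ 3 mod 8 ⇒ (2 / 315)^4 = +1]
  = -1    [(1 / 315) = 1]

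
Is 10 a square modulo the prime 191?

yes

(10|191)
  = (5|191)    [191 ≡ 7 mod 8 ⇒ (2|191) = +1]
  = (191|5)    [QR: 5 ≡ 1 mod 4, sign kept]
  = (1|5)    [191 ≡ 1 mod 5]
  = 1    [(1|5) = 1]
(10|191) = 1, and 191 is prime, so 10 is a quadratic residue mod 191.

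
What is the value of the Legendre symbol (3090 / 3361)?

(3090 / 3361)
  = (1545 / 3361)    [3361 ≡ 1 mod 8 ⇒ (2 / 3361) = +1]
  = (3361 / 1545)    [QR: 1545 ≡ 1 mod 4, sign kept]
  = (271 / 1545)    [3361 ≡ 271 mod 1545]
  = (1545 / 271)    [QR: 1545 ≡ 1 mod 4, sign kept]
  = (190 / 271)    [1545 ≡ 190 mod 271]
  = (95 / 271)    [271 ≡ 7 mod 8 ⇒ (2 / 271) = +1]
  = -(271 / 95)    [QR: both ≡ 3 mod 4, sign flips]
  = -(81 / 95)    [271 ≡ 81 mod 95]
  = -(95 / 81)    [QR: 81 ≡ 1 mod 4, sign kept]
  = -(14 / 81)    [95 ≡ 14 mod 81]
  = -(7 / 81)    [81 ≡ 1 mod 8 ⇒ (2 / 81) = +1]
  = -(81 / 7)    [QR: 81 ≡ 1 mod 4, sign kept]
  = -(4 / 7)    [81 ≡ 4 mod 7]
  = -(1 / 7)    [7 ≡ 7 mod 8 ⇒ (2 / 7)^2 = +1]
  = -1    [(1 / 7) = 1]

-1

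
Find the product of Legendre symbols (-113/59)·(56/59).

-1

By multiplicativity, (-113·56/59) = (-113/59)·(56/59).
First factor (-113/59):
Pull out -1: (-113/59) = (-1/59)·(113/59). Since 59 ≡ 3 (mod 4), (-1/59) = -1. Now have -(113/59).
Reduce the numerator: 113 ≡ 54 (mod 59), so (113/59) = (54/59).
Factor out 2: 54 = 2·27. Since 59 ≡ 3 (mod 8), (2/59) = -1. Now have (27/59).
Both 27 ≡ 3 and 59 ≡ 3 (mod 4), so reciprocity gives (27/59) = -(59/27). Reduce: 59 ≡ 5 (mod 27). Now have -(5/27).
5 ≡ 1 (mod 4), so quadratic reciprocity gives (5/27) = (27/5). Reduce: 27 ≡ 2 (mod 5). Now have -(2/5).
Factor out 2: 2 = 2. Since 5 ≡ 5 (mod 8), (2/5) = -1. Now have (1/5).
(1/5) = 1. Collecting the sign factors: 1.
Second factor (56/59):
Factor out 2: 56 = 2^3·7. Since 59 ≡ 3 (mod 8), (2/59) = -1, and (2/59)^3 = -1. Now have -(7/59).
Both 7 ≡ 3 and 59 ≡ 3 (mod 4), so reciprocity gives (7/59) = -(59/7). Reduce: 59 ≡ 3 (mod 7). Now have (3/7).
Both 3 ≡ 3 and 7 ≡ 3 (mod 4), so reciprocity gives (3/7) = -(7/3). Reduce: 7 ≡ 1 (mod 3). Now have -(1/3).
(1/3) = 1. Collecting the sign factors: -1.
Product: (1)·(-1) = -1.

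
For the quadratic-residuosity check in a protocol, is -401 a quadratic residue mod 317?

no

(-401|317)
  = (233|317)    [-401 ≡ 233 mod 317]
  = (317|233)    [QR: 233 ≡ 1 mod 4, sign kept]
  = (84|233)    [317 ≡ 84 mod 233]
  = (21|233)    [233 ≡ 1 mod 8 ⇒ (2|233)^2 = +1]
  = (233|21)    [QR: 21 ≡ 1 mod 4, sign kept]
  = (2|21)    [233 ≡ 2 mod 21]
  = -(1|21)    [21 ≡ 5 mod 8 ⇒ (2|21) = -1]
  = -1    [(1|21) = 1]
(-401|317) = -1, and 317 is prime, so -401 is not a quadratic residue mod 317.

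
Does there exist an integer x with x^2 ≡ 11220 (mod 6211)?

Reduce the numerator: 11220 ≡ 5009 (mod 6211), so (11220/6211) = (5009/6211).
5009 ≡ 1 (mod 4), so quadratic reciprocity gives (5009/6211) = (6211/5009). Reduce: 6211 ≡ 1202 (mod 5009). Now have (1202/5009).
Factor out 2: 1202 = 2·601. Since 5009 ≡ 1 (mod 8), (2/5009) = +1. Now have (601/5009).
601 ≡ 1 (mod 4), so quadratic reciprocity gives (601/5009) = (5009/601). Reduce: 5009 ≡ 201 (mod 601). Now have (201/601).
201 ≡ 1 (mod 4), so quadratic reciprocity gives (201/601) = (601/201). Reduce: 601 ≡ 199 (mod 201). Now have (199/201).
201 ≡ 1 (mod 4), so quadratic reciprocity gives (199/201) = (201/199). Reduce: 201 ≡ 2 (mod 199). Now have (2/199).
Factor out 2: 2 = 2. Since 199 ≡ 7 (mod 8), (2/199) = +1. Now have (1/199).
(1/199) = 1. Collecting the sign factors: 1.
The Legendre symbol is 1, so x^2 ≡ 11220 (mod 6211) has solution.

yes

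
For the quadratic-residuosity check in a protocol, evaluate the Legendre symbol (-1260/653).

(-1260/653)
  = (46/653)    [-1260 ≡ 46 mod 653]
  = -(23/653)    [653 ≡ 5 mod 8 ⇒ (2/653) = -1]
  = -(653/23)    [QR: 653 ≡ 1 mod 4, sign kept]
  = -(9/23)    [653 ≡ 9 mod 23]
  = -(23/9)    [QR: 9 ≡ 1 mod 4, sign kept]
  = -(5/9)    [23 ≡ 5 mod 9]
  = -(9/5)    [QR: 5 ≡ 1 mod 4, sign kept]
  = -(4/5)    [9 ≡ 4 mod 5]
  = -(1/5)    [5 ≡ 5 mod 8 ⇒ (2/5)^2 = +1]
  = -1    [(1/5) = 1]

-1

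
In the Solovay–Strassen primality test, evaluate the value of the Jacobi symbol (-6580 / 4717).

1

(-6580 / 4717)
  = (2854 / 4717)    [-6580 ≡ 2854 mod 4717]
  = -(1427 / 4717)    [4717 ≡ 5 mod 8 ⇒ (2 / 4717) = -1]
  = -(4717 / 1427)    [QR: 4717 ≡ 1 mod 4, sign kept]
  = -(436 / 1427)    [4717 ≡ 436 mod 1427]
  = -(109 / 1427)    [1427 ≡ 3 mod 8 ⇒ (2 / 1427)^2 = +1]
  = -(1427 / 109)    [QR: 109 ≡ 1 mod 4, sign kept]
  = -(10 / 109)    [1427 ≡ 10 mod 109]
  = (5 / 109)    [109 ≡ 5 mod 8 ⇒ (2 / 109) = -1]
  = (109 / 5)    [QR: 5 ≡ 1 mod 4, sign kept]
  = (4 / 5)    [109 ≡ 4 mod 5]
  = (1 / 5)    [5 ≡ 5 mod 8 ⇒ (2 / 5)^2 = +1]
  = 1    [(1 / 5) = 1]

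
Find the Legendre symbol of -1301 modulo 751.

1

Pull out -1: (-1301|751) = (-1|751)·(1301|751). Since 751 ≡ 3 (mod 4), (-1|751) = -1. Now have -(1301|751).
Reduce the numerator: 1301 ≡ 550 (mod 751), so (1301|751) = (550|751).
Factor out 2: 550 = 2·275. Since 751 ≡ 7 (mod 8), (2|751) = +1. Now have -(275|751).
Both 275 ≡ 3 and 751 ≡ 3 (mod 4), so reciprocity gives (275|751) = -(751|275). Reduce: 751 ≡ 201 (mod 275). Now have (201|275).
201 ≡ 1 (mod 4), so quadratic reciprocity gives (201|275) = (275|201). Reduce: 275 ≡ 74 (mod 201). Now have (74|201).
Factor out 2: 74 = 2·37. Since 201 ≡ 1 (mod 8), (2|201) = +1. Now have (37|201).
37 ≡ 1 (mod 4), so quadratic reciprocity gives (37|201) = (201|37). Reduce: 201 ≡ 16 (mod 37). Now have (16|37).
Factor out 2: 16 = 2^4. Since 37 ≡ 5 (mod 8), (2|37) = -1, and (2|37)^4 = +1. Now have (1|37).
(1|37) = 1. Collecting the sign factors: 1.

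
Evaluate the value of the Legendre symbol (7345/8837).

1

7345 ≡ 1 (mod 4), so quadratic reciprocity gives (7345/8837) = (8837/7345). Reduce: 8837 ≡ 1492 (mod 7345). Now have (1492/7345).
Factor out 2: 1492 = 2^2·373. Since 7345 ≡ 1 (mod 8), (2/7345) = +1, and (2/7345)^2 = +1. Now have (373/7345).
373 ≡ 1 (mod 4), so quadratic reciprocity gives (373/7345) = (7345/373). Reduce: 7345 ≡ 258 (mod 373). Now have (258/373).
Factor out 2: 258 = 2·129. Since 373 ≡ 5 (mod 8), (2/373) = -1. Now have -(129/373).
129 ≡ 1 (mod 4), so quadratic reciprocity gives (129/373) = (373/129). Reduce: 373 ≡ 115 (mod 129). Now have -(115/129).
129 ≡ 1 (mod 4), so quadratic reciprocity gives (115/129) = (129/115). Reduce: 129 ≡ 14 (mod 115). Now have -(14/115).
Factor out 2: 14 = 2·7. Since 115 ≡ 3 (mod 8), (2/115) = -1. Now have (7/115).
Both 7 ≡ 3 and 115 ≡ 3 (mod 4), so reciprocity gives (7/115) = -(115/7). Reduce: 115 ≡ 3 (mod 7). Now have -(3/7).
Both 3 ≡ 3 and 7 ≡ 3 (mod 4), so reciprocity gives (3/7) = -(7/3). Reduce: 7 ≡ 1 (mod 3). Now have (1/3).
(1/3) = 1. Collecting the sign factors: 1.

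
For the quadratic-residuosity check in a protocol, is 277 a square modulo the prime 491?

277 ≡ 1 (mod 4), so quadratic reciprocity gives (277/491) = (491/277). Reduce: 491 ≡ 214 (mod 277). Now have (214/277).
Factor out 2: 214 = 2·107. Since 277 ≡ 5 (mod 8), (2/277) = -1. Now have -(107/277).
277 ≡ 1 (mod 4), so quadratic reciprocity gives (107/277) = (277/107). Reduce: 277 ≡ 63 (mod 107). Now have -(63/107).
Both 63 ≡ 3 and 107 ≡ 3 (mod 4), so reciprocity gives (63/107) = -(107/63). Reduce: 107 ≡ 44 (mod 63). Now have (44/63).
Factor out 2: 44 = 2^2·11. Since 63 ≡ 7 (mod 8), (2/63) = +1, and (2/63)^2 = +1. Now have (11/63).
Both 11 ≡ 3 and 63 ≡ 3 (mod 4), so reciprocity gives (11/63) = -(63/11). Reduce: 63 ≡ 8 (mod 11). Now have -(8/11).
Factor out 2: 8 = 2^3. Since 11 ≡ 3 (mod 8), (2/11) = -1, and (2/11)^3 = -1. Now have (1/11).
(1/11) = 1. Collecting the sign factors: 1.
The Legendre symbol is 1, so x^2 ≡ 277 (mod 491) has solution.

yes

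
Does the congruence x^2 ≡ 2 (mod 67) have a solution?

Factor out 2: 2 = 2. Since 67 ≡ 3 (mod 8), (2/67) = -1. Now have -(1/67).
(1/67) = 1. Collecting the sign factors: -1.
(2/67) = -1, and 67 is prime, so 2 is not a quadratic residue mod 67.

no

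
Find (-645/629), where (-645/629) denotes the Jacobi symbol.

1

(-645/629)
  = (613/629)    [-645 ≡ 613 mod 629]
  = (629/613)    [QR: 613 ≡ 1 mod 4, sign kept]
  = (16/613)    [629 ≡ 16 mod 613]
  = (1/613)    [613 ≡ 5 mod 8 ⇒ (2/613)^4 = +1]
  = 1    [(1/613) = 1]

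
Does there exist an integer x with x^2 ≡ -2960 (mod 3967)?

(-2960/3967)
  = (1007/3967)    [-2960 ≡ 1007 mod 3967]
  = -(3967/1007)    [QR: both ≡ 3 mod 4, sign flips]
  = -(946/1007)    [3967 ≡ 946 mod 1007]
  = -(473/1007)    [1007 ≡ 7 mod 8 ⇒ (2/1007) = +1]
  = -(1007/473)    [QR: 473 ≡ 1 mod 4, sign kept]
  = -(61/473)    [1007 ≡ 61 mod 473]
  = -(473/61)    [QR: 61 ≡ 1 mod 4, sign kept]
  = -(46/61)    [473 ≡ 46 mod 61]
  = (23/61)    [61 ≡ 5 mod 8 ⇒ (2/61) = -1]
  = (61/23)    [QR: 61 ≡ 1 mod 4, sign kept]
  = (15/23)    [61 ≡ 15 mod 23]
  = -(23/15)    [QR: both ≡ 3 mod 4, sign flips]
  = -(8/15)    [23 ≡ 8 mod 15]
  = -(1/15)    [15 ≡ 7 mod 8 ⇒ (2/15)^3 = +1]
  = -1    [(1/15) = 1]
The Legendre symbol is -1, so x^2 ≡ -2960 (mod 3967) has no solution.

no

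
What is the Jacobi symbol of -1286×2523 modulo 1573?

By multiplicativity, (-1286·2523/1573) = (-1286/1573)·(2523/1573).
First factor (-1286/1573):
(-1286/1573)
  = (1286/1573)    [1573 ≡ 1 mod 4 ⇒ (-1/1573) = +1]
  = -(643/1573)    [1573 ≡ 5 mod 8 ⇒ (2/1573) = -1]
  = -(1573/643)    [QR: 1573 ≡ 1 mod 4, sign kept]
  = -(287/643)    [1573 ≡ 287 mod 643]
  = (643/287)    [QR: both ≡ 3 mod 4, sign flips]
  = (69/287)    [643 ≡ 69 mod 287]
  = (287/69)    [QR: 69 ≡ 1 mod 4, sign kept]
  = (11/69)    [287 ≡ 11 mod 69]
  = (69/11)    [QR: 69 ≡ 1 mod 4, sign kept]
  = (3/11)    [69 ≡ 3 mod 11]
  = -(11/3)    [QR: both ≡ 3 mod 4, sign flips]
  = -(2/3)    [11 ≡ 2 mod 3]
  = (1/3)    [3 ≡ 3 mod 8 ⇒ (2/3) = -1]
  = 1    [(1/3) = 1]
Second factor (2523/1573):
(2523/1573)
  = (950/1573)    [2523 ≡ 950 mod 1573]
  = -(475/1573)    [1573 ≡ 5 mod 8 ⇒ (2/1573) = -1]
  = -(1573/475)    [QR: 1573 ≡ 1 mod 4, sign kept]
  = -(148/475)    [1573 ≡ 148 mod 475]
  = -(37/475)    [475 ≡ 3 mod 8 ⇒ (2/475)^2 = +1]
  = -(475/37)    [QR: 37 ≡ 1 mod 4, sign kept]
  = -(31/37)    [475 ≡ 31 mod 37]
  = -(37/31)    [QR: 37 ≡ 1 mod 4, sign kept]
  = -(6/31)    [37 ≡ 6 mod 31]
  = -(3/31)    [31 ≡ 7 mod 8 ⇒ (2/31) = +1]
  = (31/3)    [QR: both ≡ 3 mod 4, sign flips]
  = (1/3)    [31 ≡ 1 mod 3]
  = 1    [(1/3) = 1]
Product: (1)·(1) = 1.

1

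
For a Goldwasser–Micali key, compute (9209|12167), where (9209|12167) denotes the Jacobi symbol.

(9209|12167)
  = (12167|9209)    [QR: 9209 ≡ 1 mod 4, sign kept]
  = (2958|9209)    [12167 ≡ 2958 mod 9209]
  = (1479|9209)    [9209 ≡ 1 mod 8 ⇒ (2|9209) = +1]
  = (9209|1479)    [QR: 9209 ≡ 1 mod 4, sign kept]
  = (335|1479)    [9209 ≡ 335 mod 1479]
  = -(1479|335)    [QR: both ≡ 3 mod 4, sign flips]
  = -(139|335)    [1479 ≡ 139 mod 335]
  = (335|139)    [QR: both ≡ 3 mod 4, sign flips]
  = (57|139)    [335 ≡ 57 mod 139]
  = (139|57)    [QR: 57 ≡ 1 mod 4, sign kept]
  = (25|57)    [139 ≡ 25 mod 57]
  = (57|25)    [QR: 25 ≡ 1 mod 4, sign kept]
  = (7|25)    [57 ≡ 7 mod 25]
  = (25|7)    [QR: 25 ≡ 1 mod 4, sign kept]
  = (4|7)    [25 ≡ 4 mod 7]
  = (1|7)    [7 ≡ 7 mod 8 ⇒ (2|7)^2 = +1]
  = 1    [(1|7) = 1]

1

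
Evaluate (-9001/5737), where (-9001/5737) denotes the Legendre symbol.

Pull out -1: (-9001/5737) = (-1/5737)·(9001/5737). Since 5737 ≡ 1 (mod 4), (-1/5737) = +1. Now have (9001/5737).
Reduce the numerator: 9001 ≡ 3264 (mod 5737), so (9001/5737) = (3264/5737).
Factor out 2: 3264 = 2^6·51. Since 5737 ≡ 1 (mod 8), (2/5737) = +1, and (2/5737)^6 = +1. Now have (51/5737).
5737 ≡ 1 (mod 4), so quadratic reciprocity gives (51/5737) = (5737/51). Reduce: 5737 ≡ 25 (mod 51). Now have (25/51).
25 ≡ 1 (mod 4), so quadratic reciprocity gives (25/51) = (51/25). Reduce: 51 ≡ 1 (mod 25). Now have (1/25).
(1/25) = 1. Collecting the sign factors: 1.

1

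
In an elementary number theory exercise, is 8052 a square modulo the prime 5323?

(8052/5323)
  = (2729/5323)    [8052 ≡ 2729 mod 5323]
  = (5323/2729)    [QR: 2729 ≡ 1 mod 4, sign kept]
  = (2594/2729)    [5323 ≡ 2594 mod 2729]
  = (1297/2729)    [2729 ≡ 1 mod 8 ⇒ (2/2729) = +1]
  = (2729/1297)    [QR: 1297 ≡ 1 mod 4, sign kept]
  = (135/1297)    [2729 ≡ 135 mod 1297]
  = (1297/135)    [QR: 1297 ≡ 1 mod 4, sign kept]
  = (82/135)    [1297 ≡ 82 mod 135]
  = (41/135)    [135 ≡ 7 mod 8 ⇒ (2/135) = +1]
  = (135/41)    [QR: 41 ≡ 1 mod 4, sign kept]
  = (12/41)    [135 ≡ 12 mod 41]
  = (3/41)    [41 ≡ 1 mod 8 ⇒ (2/41)^2 = +1]
  = (41/3)    [QR: 41 ≡ 1 mod 4, sign kept]
  = (2/3)    [41 ≡ 2 mod 3]
  = -(1/3)    [3 ≡ 3 mod 8 ⇒ (2/3) = -1]
  = -1    [(1/3) = 1]
(8052/5323) = -1, and 5323 is prime, so 8052 is not a quadratic residue mod 5323.

no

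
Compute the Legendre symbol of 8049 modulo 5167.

-1

(8049/5167)
  = (2882/5167)    [8049 ≡ 2882 mod 5167]
  = (1441/5167)    [5167 ≡ 7 mod 8 ⇒ (2/5167) = +1]
  = (5167/1441)    [QR: 1441 ≡ 1 mod 4, sign kept]
  = (844/1441)    [5167 ≡ 844 mod 1441]
  = (211/1441)    [1441 ≡ 1 mod 8 ⇒ (2/1441)^2 = +1]
  = (1441/211)    [QR: 1441 ≡ 1 mod 4, sign kept]
  = (175/211)    [1441 ≡ 175 mod 211]
  = -(211/175)    [QR: both ≡ 3 mod 4, sign flips]
  = -(36/175)    [211 ≡ 36 mod 175]
  = -(9/175)    [175 ≡ 7 mod 8 ⇒ (2/175)^2 = +1]
  = -(175/9)    [QR: 9 ≡ 1 mod 4, sign kept]
  = -(4/9)    [175 ≡ 4 mod 9]
  = -(1/9)    [9 ≡ 1 mod 8 ⇒ (2/9)^2 = +1]
  = -1    [(1/9) = 1]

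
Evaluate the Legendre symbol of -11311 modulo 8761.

-1

(-11311|8761)
  = (6211|8761)    [-11311 ≡ 6211 mod 8761]
  = (8761|6211)    [QR: 8761 ≡ 1 mod 4, sign kept]
  = (2550|6211)    [8761 ≡ 2550 mod 6211]
  = -(1275|6211)    [6211 ≡ 3 mod 8 ⇒ (2|6211) = -1]
  = (6211|1275)    [QR: both ≡ 3 mod 4, sign flips]
  = (1111|1275)    [6211 ≡ 1111 mod 1275]
  = -(1275|1111)    [QR: both ≡ 3 mod 4, sign flips]
  = -(164|1111)    [1275 ≡ 164 mod 1111]
  = -(41|1111)    [1111 ≡ 7 mod 8 ⇒ (2|1111)^2 = +1]
  = -(1111|41)    [QR: 41 ≡ 1 mod 4, sign kept]
  = -(4|41)    [1111 ≡ 4 mod 41]
  = -(1|41)    [41 ≡ 1 mod 8 ⇒ (2|41)^2 = +1]
  = -1    [(1|41) = 1]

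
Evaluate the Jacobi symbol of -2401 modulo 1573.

1

(-2401|1573)
  = (2401|1573)    [1573 ≡ 1 mod 4 ⇒ (-1|1573) = +1]
  = (828|1573)    [2401 ≡ 828 mod 1573]
  = (207|1573)    [1573 ≡ 5 mod 8 ⇒ (2|1573)^2 = +1]
  = (1573|207)    [QR: 1573 ≡ 1 mod 4, sign kept]
  = (124|207)    [1573 ≡ 124 mod 207]
  = (31|207)    [207 ≡ 7 mod 8 ⇒ (2|207)^2 = +1]
  = -(207|31)    [QR: both ≡ 3 mod 4, sign flips]
  = -(21|31)    [207 ≡ 21 mod 31]
  = -(31|21)    [QR: 21 ≡ 1 mod 4, sign kept]
  = -(10|21)    [31 ≡ 10 mod 21]
  = (5|21)    [21 ≡ 5 mod 8 ⇒ (2|21) = -1]
  = (21|5)    [QR: 5 ≡ 1 mod 4, sign kept]
  = (1|5)    [21 ≡ 1 mod 5]
  = 1    [(1|5) = 1]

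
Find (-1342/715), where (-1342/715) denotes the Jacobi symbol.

(-1342/715)
  = (88/715)    [-1342 ≡ 88 mod 715]
  = -(11/715)    [715 ≡ 3 mod 8 ⇒ (2/715)^3 = -1]
  = (715/11)    [QR: both ≡ 3 mod 4, sign flips]
  = (0/11)    [715 ≡ 0 mod 11]
  = 0    [numerator 0, gcd > 1]

0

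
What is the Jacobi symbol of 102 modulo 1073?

-1

(102/1073)
  = (51/1073)    [1073 ≡ 1 mod 8 ⇒ (2/1073) = +1]
  = (1073/51)    [QR: 1073 ≡ 1 mod 4, sign kept]
  = (2/51)    [1073 ≡ 2 mod 51]
  = -(1/51)    [51 ≡ 3 mod 8 ⇒ (2/51) = -1]
  = -1    [(1/51) = 1]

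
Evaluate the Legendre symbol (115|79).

1

(115|79)
  = (36|79)    [115 ≡ 36 mod 79]
  = (9|79)    [79 ≡ 7 mod 8 ⇒ (2|79)^2 = +1]
  = (79|9)    [QR: 9 ≡ 1 mod 4, sign kept]
  = (7|9)    [79 ≡ 7 mod 9]
  = (9|7)    [QR: 9 ≡ 1 mod 4, sign kept]
  = (2|7)    [9 ≡ 2 mod 7]
  = (1|7)    [7 ≡ 7 mod 8 ⇒ (2|7) = +1]
  = 1    [(1|7) = 1]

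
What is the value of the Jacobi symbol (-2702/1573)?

-1

Pull out -1: (-2702/1573) = (-1/1573)·(2702/1573). Since 1573 ≡ 1 (mod 4), (-1/1573) = +1. Now have (2702/1573).
Reduce the numerator: 2702 ≡ 1129 (mod 1573), so (2702/1573) = (1129/1573).
1129 ≡ 1 (mod 4), so quadratic reciprocity gives (1129/1573) = (1573/1129). Reduce: 1573 ≡ 444 (mod 1129). Now have (444/1129).
Factor out 2: 444 = 2^2·111. Since 1129 ≡ 1 (mod 8), (2/1129) = +1, and (2/1129)^2 = +1. Now have (111/1129).
1129 ≡ 1 (mod 4), so quadratic reciprocity gives (111/1129) = (1129/111). Reduce: 1129 ≡ 19 (mod 111). Now have (19/111).
Both 19 ≡ 3 and 111 ≡ 3 (mod 4), so reciprocity gives (19/111) = -(111/19). Reduce: 111 ≡ 16 (mod 19). Now have -(16/19).
Factor out 2: 16 = 2^4. Since 19 ≡ 3 (mod 8), (2/19) = -1, and (2/19)^4 = +1. Now have -(1/19).
(1/19) = 1. Collecting the sign factors: -1.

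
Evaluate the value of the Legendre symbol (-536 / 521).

-1

(-536 / 521)
  = (536 / 521)    [521 ≡ 1 mod 4 ⇒ (-1 / 521) = +1]
  = (15 / 521)    [536 ≡ 15 mod 521]
  = (521 / 15)    [QR: 521 ≡ 1 mod 4, sign kept]
  = (11 / 15)    [521 ≡ 11 mod 15]
  = -(15 / 11)    [QR: both ≡ 3 mod 4, sign flips]
  = -(4 / 11)    [15 ≡ 4 mod 11]
  = -(1 / 11)    [11 ≡ 3 mod 8 ⇒ (2 / 11)^2 = +1]
  = -1    [(1 / 11) = 1]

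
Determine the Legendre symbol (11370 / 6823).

(11370 / 6823)
  = (4547 / 6823)    [11370 ≡ 4547 mod 6823]
  = -(6823 / 4547)    [QR: both ≡ 3 mod 4, sign flips]
  = -(2276 / 4547)    [6823 ≡ 2276 mod 4547]
  = -(569 / 4547)    [4547 ≡ 3 mod 8 ⇒ (2 / 4547)^2 = +1]
  = -(4547 / 569)    [QR: 569 ≡ 1 mod 4, sign kept]
  = -(564 / 569)    [4547 ≡ 564 mod 569]
  = -(141 / 569)    [569 ≡ 1 mod 8 ⇒ (2 / 569)^2 = +1]
  = -(569 / 141)    [QR: 141 ≡ 1 mod 4, sign kept]
  = -(5 / 141)    [569 ≡ 5 mod 141]
  = -(141 / 5)    [QR: 5 ≡ 1 mod 4, sign kept]
  = -(1 / 5)    [141 ≡ 1 mod 5]
  = -1    [(1 / 5) = 1]

-1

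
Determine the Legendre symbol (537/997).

537 ≡ 1 (mod 4), so quadratic reciprocity gives (537/997) = (997/537). Reduce: 997 ≡ 460 (mod 537). Now have (460/537).
Factor out 2: 460 = 2^2·115. Since 537 ≡ 1 (mod 8), (2/537) = +1, and (2/537)^2 = +1. Now have (115/537).
537 ≡ 1 (mod 4), so quadratic reciprocity gives (115/537) = (537/115). Reduce: 537 ≡ 77 (mod 115). Now have (77/115).
77 ≡ 1 (mod 4), so quadratic reciprocity gives (77/115) = (115/77). Reduce: 115 ≡ 38 (mod 77). Now have (38/77).
Factor out 2: 38 = 2·19. Since 77 ≡ 5 (mod 8), (2/77) = -1. Now have -(19/77).
77 ≡ 1 (mod 4), so quadratic reciprocity gives (19/77) = (77/19). Reduce: 77 ≡ 1 (mod 19). Now have -(1/19).
(1/19) = 1. Collecting the sign factors: -1.

-1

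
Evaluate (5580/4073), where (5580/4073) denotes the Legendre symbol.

(5580/4073)
  = (1507/4073)    [5580 ≡ 1507 mod 4073]
  = (4073/1507)    [QR: 4073 ≡ 1 mod 4, sign kept]
  = (1059/1507)    [4073 ≡ 1059 mod 1507]
  = -(1507/1059)    [QR: both ≡ 3 mod 4, sign flips]
  = -(448/1059)    [1507 ≡ 448 mod 1059]
  = -(7/1059)    [1059 ≡ 3 mod 8 ⇒ (2/1059)^6 = +1]
  = (1059/7)    [QR: both ≡ 3 mod 4, sign flips]
  = (2/7)    [1059 ≡ 2 mod 7]
  = (1/7)    [7 ≡ 7 mod 8 ⇒ (2/7) = +1]
  = 1    [(1/7) = 1]

1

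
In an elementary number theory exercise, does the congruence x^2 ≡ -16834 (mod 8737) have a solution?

no

Reduce the numerator: -16834 ≡ 640 (mod 8737), so (-16834/8737) = (640/8737).
Factor out 2: 640 = 2^7·5. Since 8737 ≡ 1 (mod 8), (2/8737) = +1, and (2/8737)^7 = +1. Now have (5/8737).
5 ≡ 1 (mod 4), so quadratic reciprocity gives (5/8737) = (8737/5). Reduce: 8737 ≡ 2 (mod 5). Now have (2/5).
Factor out 2: 2 = 2. Since 5 ≡ 5 (mod 8), (2/5) = -1. Now have -(1/5).
(1/5) = 1. Collecting the sign factors: -1.
The Legendre symbol is -1, so x^2 ≡ -16834 (mod 8737) has no solution.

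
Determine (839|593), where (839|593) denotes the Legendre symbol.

1

(839|593)
  = (246|593)    [839 ≡ 246 mod 593]
  = (123|593)    [593 ≡ 1 mod 8 ⇒ (2|593) = +1]
  = (593|123)    [QR: 593 ≡ 1 mod 4, sign kept]
  = (101|123)    [593 ≡ 101 mod 123]
  = (123|101)    [QR: 101 ≡ 1 mod 4, sign kept]
  = (22|101)    [123 ≡ 22 mod 101]
  = -(11|101)    [101 ≡ 5 mod 8 ⇒ (2|101) = -1]
  = -(101|11)    [QR: 101 ≡ 1 mod 4, sign kept]
  = -(2|11)    [101 ≡ 2 mod 11]
  = (1|11)    [11 ≡ 3 mod 8 ⇒ (2|11) = -1]
  = 1    [(1|11) = 1]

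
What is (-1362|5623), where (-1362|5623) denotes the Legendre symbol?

-1

Reduce the numerator: -1362 ≡ 4261 (mod 5623), so (-1362|5623) = (4261|5623).
4261 ≡ 1 (mod 4), so quadratic reciprocity gives (4261|5623) = (5623|4261). Reduce: 5623 ≡ 1362 (mod 4261). Now have (1362|4261).
Factor out 2: 1362 = 2·681. Since 4261 ≡ 5 (mod 8), (2|4261) = -1. Now have -(681|4261).
681 ≡ 1 (mod 4), so quadratic reciprocity gives (681|4261) = (4261|681). Reduce: 4261 ≡ 175 (mod 681). Now have -(175|681).
681 ≡ 1 (mod 4), so quadratic reciprocity gives (175|681) = (681|175). Reduce: 681 ≡ 156 (mod 175). Now have -(156|175).
Factor out 2: 156 = 2^2·39. Since 175 ≡ 7 (mod 8), (2|175) = +1, and (2|175)^2 = +1. Now have -(39|175).
Both 39 ≡ 3 and 175 ≡ 3 (mod 4), so reciprocity gives (39|175) = -(175|39). Reduce: 175 ≡ 19 (mod 39). Now have (19|39).
Both 19 ≡ 3 and 39 ≡ 3 (mod 4), so reciprocity gives (19|39) = -(39|19). Reduce: 39 ≡ 1 (mod 19). Now have -(1|19).
(1|19) = 1. Collecting the sign factors: -1.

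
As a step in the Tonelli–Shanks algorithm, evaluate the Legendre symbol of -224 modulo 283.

Reduce the numerator: -224 ≡ 59 (mod 283), so (-224 / 283) = (59 / 283).
Both 59 ≡ 3 and 283 ≡ 3 (mod 4), so reciprocity gives (59 / 283) = -(283 / 59). Reduce: 283 ≡ 47 (mod 59). Now have -(47 / 59).
Both 47 ≡ 3 and 59 ≡ 3 (mod 4), so reciprocity gives (47 / 59) = -(59 / 47). Reduce: 59 ≡ 12 (mod 47). Now have (12 / 47).
Factor out 2: 12 = 2^2·3. Since 47 ≡ 7 (mod 8), (2 / 47) = +1, and (2 / 47)^2 = +1. Now have (3 / 47).
Both 3 ≡ 3 and 47 ≡ 3 (mod 4), so reciprocity gives (3 / 47) = -(47 / 3). Reduce: 47 ≡ 2 (mod 3). Now have -(2 / 3).
Factor out 2: 2 = 2. Since 3 ≡ 3 (mod 8), (2 / 3) = -1. Now have (1 / 3).
(1 / 3) = 1. Collecting the sign factors: 1.

1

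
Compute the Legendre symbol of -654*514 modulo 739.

-1

By multiplicativity, (-654·514/739) = (-654/739)·(514/739).
First factor (-654/739):
(-654/739)
  = (85/739)    [-654 ≡ 85 mod 739]
  = (739/85)    [QR: 85 ≡ 1 mod 4, sign kept]
  = (59/85)    [739 ≡ 59 mod 85]
  = (85/59)    [QR: 85 ≡ 1 mod 4, sign kept]
  = (26/59)    [85 ≡ 26 mod 59]
  = -(13/59)    [59 ≡ 3 mod 8 ⇒ (2/59) = -1]
  = -(59/13)    [QR: 13 ≡ 1 mod 4, sign kept]
  = -(7/13)    [59 ≡ 7 mod 13]
  = -(13/7)    [QR: 13 ≡ 1 mod 4, sign kept]
  = -(6/7)    [13 ≡ 6 mod 7]
  = -(3/7)    [7 ≡ 7 mod 8 ⇒ (2/7) = +1]
  = (7/3)    [QR: both ≡ 3 mod 4, sign flips]
  = (1/3)    [7 ≡ 1 mod 3]
  = 1    [(1/3) = 1]
Second factor (514/739):
(514/739)
  = -(257/739)    [739 ≡ 3 mod 8 ⇒ (2/739) = -1]
  = -(739/257)    [QR: 257 ≡ 1 mod 4, sign kept]
  = -(225/257)    [739 ≡ 225 mod 257]
  = -(257/225)    [QR: 225 ≡ 1 mod 4, sign kept]
  = -(32/225)    [257 ≡ 32 mod 225]
  = -(1/225)    [225 ≡ 1 mod 8 ⇒ (2/225)^5 = +1]
  = -1    [(1/225) = 1]
Product: (1)·(-1) = -1.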